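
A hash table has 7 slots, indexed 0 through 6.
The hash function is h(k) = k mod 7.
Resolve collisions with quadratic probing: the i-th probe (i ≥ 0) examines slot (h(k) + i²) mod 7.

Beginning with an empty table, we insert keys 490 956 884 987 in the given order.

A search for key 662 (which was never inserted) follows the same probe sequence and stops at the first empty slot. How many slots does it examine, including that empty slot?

2

490 hashes to 0; slot 0 is free -> place at 0.
956 hashes to 4; slot 4 is free -> place at 4.
884 hashes to 2; slot 2 is free -> place at 2.
987 hashes to 0; 0 taken -> place at 1.
Table: [490, 987, 884, ∅, 956, ∅, ∅]
Lookup 662: h=4, probe 4,5 → slot 5 empty, not found.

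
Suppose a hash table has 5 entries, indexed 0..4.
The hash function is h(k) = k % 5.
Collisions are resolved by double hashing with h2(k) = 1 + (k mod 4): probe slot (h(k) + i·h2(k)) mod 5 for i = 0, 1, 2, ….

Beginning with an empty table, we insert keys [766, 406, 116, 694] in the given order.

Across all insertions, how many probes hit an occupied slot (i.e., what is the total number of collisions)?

4

766: h=1 -> slot 1
406: h=1, h2=3, probe 1,4 -> slot 4
116: h=1, h2=1, probe 1,2 -> slot 2
694: h=4, h2=3, probe 4,2,0 -> slot 0
Table: [694, 766, 116, _, 406]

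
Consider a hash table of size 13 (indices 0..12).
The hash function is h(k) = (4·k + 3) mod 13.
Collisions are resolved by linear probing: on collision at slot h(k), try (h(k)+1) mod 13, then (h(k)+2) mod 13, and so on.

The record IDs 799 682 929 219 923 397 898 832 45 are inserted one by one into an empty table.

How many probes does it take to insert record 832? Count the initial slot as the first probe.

4

799: h=1 -> slot 1
682: h=1, probe 1,2 -> slot 2
929: h=1, probe 1,2,3 -> slot 3
219: h=8 -> slot 8
923: h=3, probe 3,4 -> slot 4
397: h=5 -> slot 5
898: h=7 -> slot 7
832: h=3, probe 3,4,5,6 -> slot 6
45: h=1, probe 1,2,3,4,5,6,7,8,9 -> slot 9
Table: [_, 799, 682, 929, 923, 397, 832, 898, 219, 45, _, _, _]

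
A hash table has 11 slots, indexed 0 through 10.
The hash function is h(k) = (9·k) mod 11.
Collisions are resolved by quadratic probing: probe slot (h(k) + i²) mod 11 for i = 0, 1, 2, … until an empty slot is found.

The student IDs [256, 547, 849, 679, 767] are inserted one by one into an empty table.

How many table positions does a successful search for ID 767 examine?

Insert 256: h=5, slot 5 empty → index 5.
Insert 547: h=6, slot 6 empty → index 6.
Insert 849: h=7, slot 7 empty → index 7.
Insert 679: h=6, slots 6,7 occupied → index 10.
Insert 767: h=6, slots 6,7,10 occupied → index 4.
Table: [∅, ∅, ∅, ∅, 767, 256, 547, 849, ∅, ∅, 679]
Lookup 767: h=6, probe 6,7,10,4 → found at 4.

4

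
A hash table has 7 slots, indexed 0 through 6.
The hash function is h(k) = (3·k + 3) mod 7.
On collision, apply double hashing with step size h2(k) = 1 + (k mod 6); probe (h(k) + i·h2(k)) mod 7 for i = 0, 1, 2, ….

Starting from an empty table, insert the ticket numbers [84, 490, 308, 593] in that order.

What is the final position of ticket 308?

6

84: h=3 → slot 3
490: h=3, h2=5, probe 3,1 → slot 1
308: h=3, h2=3, probe 3,6 → slot 6
593: h=4 → slot 4
Table: [-, 490, -, 84, 593, -, 308]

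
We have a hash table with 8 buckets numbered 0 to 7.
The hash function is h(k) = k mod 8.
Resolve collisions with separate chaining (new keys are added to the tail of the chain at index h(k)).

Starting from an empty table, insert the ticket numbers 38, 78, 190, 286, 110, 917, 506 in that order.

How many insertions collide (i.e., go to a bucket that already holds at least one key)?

4

Insert 38: h=6, bucket 6 empty → new chain.
Insert 78: h=6, bucket 6 nonempty → append to chain.
Insert 190: h=6, bucket 6 nonempty → append to chain.
Insert 286: h=6, bucket 6 nonempty → append to chain.
Insert 110: h=6, bucket 6 nonempty → append to chain.
Insert 917: h=5, bucket 5 empty → new chain.
Insert 506: h=2, bucket 2 empty → new chain.
Final buckets:
0: _
1: _
2: 506
3: _
4: _
5: 917
6: 38 -> 78 -> 190 -> 286 -> 110
7: _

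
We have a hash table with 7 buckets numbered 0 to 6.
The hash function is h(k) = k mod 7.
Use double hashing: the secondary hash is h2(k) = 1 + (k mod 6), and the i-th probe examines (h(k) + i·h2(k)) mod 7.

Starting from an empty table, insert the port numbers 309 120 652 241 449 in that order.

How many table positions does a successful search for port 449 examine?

2

309: h=1 -> slot 1
120: h=1, h2=1, probe 1,2 -> slot 2
652: h=1, h2=5, probe 1,6 -> slot 6
241: h=3 -> slot 3
449: h=1, h2=6, probe 1,0 -> slot 0
Table: [449, 309, 120, 241, —, —, 652]
Lookup 449: h=1, h2=6, probe 1,0 → found at 0.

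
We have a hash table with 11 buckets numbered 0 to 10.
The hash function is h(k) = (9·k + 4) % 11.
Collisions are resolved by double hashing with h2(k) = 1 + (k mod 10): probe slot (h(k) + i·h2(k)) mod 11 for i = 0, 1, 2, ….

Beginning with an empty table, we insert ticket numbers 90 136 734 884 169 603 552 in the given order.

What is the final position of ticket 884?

Insert 90: h=0, slot 0 empty => index 0.
Insert 136: h=7, slot 7 empty => index 7.
Insert 734: h=10, slot 10 empty => index 10.
Insert 884: h=7, h2=5, slot 7 occupied => index 1.
Insert 169: h=7, h2=10, slot 7 occupied => index 6.
Insert 603: h=8, slot 8 empty => index 8.
Insert 552: h=0, h2=3, slot 0 occupied => index 3.
Table: [90, 884, ., 552, ., ., 169, 136, 603, ., 734]

1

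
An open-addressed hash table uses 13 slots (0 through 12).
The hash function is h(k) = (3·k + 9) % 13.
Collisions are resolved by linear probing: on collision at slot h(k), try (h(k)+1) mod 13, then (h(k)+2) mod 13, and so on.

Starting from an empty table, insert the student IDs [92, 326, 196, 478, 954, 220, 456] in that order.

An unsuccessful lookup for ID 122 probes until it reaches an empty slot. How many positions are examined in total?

7

92 hashes to 12; slot 12 is free -> place at 12.
326 hashes to 12; 12 taken -> place at 0.
196 hashes to 12; 12,0 taken -> place at 1.
478 hashes to 0; 0,1 taken -> place at 2.
954 hashes to 11; slot 11 is free -> place at 11.
220 hashes to 6; slot 6 is free -> place at 6.
456 hashes to 12; 12,0,1,2 taken -> place at 3.
Table: [326, 196, 478, 456, _, _, 220, _, _, _, _, 954, 92]
Lookup 122: h=11, probe 11,12,0,1,2,3,4 → slot 4 empty, not found.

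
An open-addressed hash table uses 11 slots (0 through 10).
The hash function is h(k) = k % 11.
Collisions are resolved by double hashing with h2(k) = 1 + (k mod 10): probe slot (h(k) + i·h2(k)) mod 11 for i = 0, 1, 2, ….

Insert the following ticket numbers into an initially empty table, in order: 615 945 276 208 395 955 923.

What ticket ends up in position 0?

615 hashes to 10; slot 10 is free -> place at 10.
945 hashes to 10, h2=6; 10 taken -> place at 5.
276 hashes to 1; slot 1 is free -> place at 1.
208 hashes to 10, h2=9; 10 taken -> place at 8.
395 hashes to 10, h2=6; 10,5 taken -> place at 0.
955 hashes to 9; slot 9 is free -> place at 9.
923 hashes to 10, h2=4; 10 taken -> place at 3.
Table: [395, 276, —, 923, —, 945, —, —, 208, 955, 615]

395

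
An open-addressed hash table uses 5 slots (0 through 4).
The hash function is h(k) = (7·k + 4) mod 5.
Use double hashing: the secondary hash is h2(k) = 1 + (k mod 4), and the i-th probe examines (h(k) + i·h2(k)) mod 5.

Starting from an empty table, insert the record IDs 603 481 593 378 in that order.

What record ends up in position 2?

Insert 603: h=0, slot 0 empty → index 0.
Insert 481: h=1, slot 1 empty → index 1.
Insert 593: h=0, h2=2, slot 0 occupied → index 2.
Insert 378: h=0, h2=3, slot 0 occupied → index 3.
Table: [603, 481, 593, 378, —]

593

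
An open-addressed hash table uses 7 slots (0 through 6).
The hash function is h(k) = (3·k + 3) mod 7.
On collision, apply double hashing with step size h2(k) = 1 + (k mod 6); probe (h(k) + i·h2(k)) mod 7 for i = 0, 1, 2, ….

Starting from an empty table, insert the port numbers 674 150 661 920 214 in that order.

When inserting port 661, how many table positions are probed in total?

674 hashes to 2; slot 2 is free => place at 2.
150 hashes to 5; slot 5 is free => place at 5.
661 hashes to 5, h2=2; 5 taken => place at 0.
920 hashes to 5, h2=3; 5 taken => place at 1.
214 hashes to 1, h2=5; 1 taken => place at 6.
Table: [661, 920, 674, ∅, ∅, 150, 214]

2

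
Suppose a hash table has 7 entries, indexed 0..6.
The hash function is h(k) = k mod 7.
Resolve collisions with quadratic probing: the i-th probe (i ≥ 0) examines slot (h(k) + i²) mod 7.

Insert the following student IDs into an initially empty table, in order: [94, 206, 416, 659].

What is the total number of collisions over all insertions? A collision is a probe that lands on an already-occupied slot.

3

94 hashes to 3; slot 3 is free => place at 3.
206 hashes to 3; 3 taken => place at 4.
416 hashes to 3; 3,4 taken => place at 0.
659 hashes to 1; slot 1 is free => place at 1.
Table: [416, 659, _, 94, 206, _, _]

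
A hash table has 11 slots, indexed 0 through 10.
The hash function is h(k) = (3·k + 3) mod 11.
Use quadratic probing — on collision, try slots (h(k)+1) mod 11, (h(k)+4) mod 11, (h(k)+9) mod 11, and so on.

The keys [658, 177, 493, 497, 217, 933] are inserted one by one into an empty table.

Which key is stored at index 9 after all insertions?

658: h=8 -> slot 8
177: h=6 -> slot 6
493: h=8, probe 8,9 -> slot 9
497: h=9, probe 9,10 -> slot 10
217: h=5 -> slot 5
933: h=8, probe 8,9,1 -> slot 1
Table: [_, 933, _, _, _, 217, 177, _, 658, 493, 497]

493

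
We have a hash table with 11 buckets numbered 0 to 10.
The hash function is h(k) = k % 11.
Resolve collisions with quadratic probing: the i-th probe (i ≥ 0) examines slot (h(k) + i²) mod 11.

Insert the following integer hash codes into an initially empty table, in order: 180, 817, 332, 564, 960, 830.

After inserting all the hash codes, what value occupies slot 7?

180 hashes to 4; slot 4 is free => place at 4.
817 hashes to 3; slot 3 is free => place at 3.
332 hashes to 2; slot 2 is free => place at 2.
564 hashes to 3; 3,4 taken => place at 7.
960 hashes to 3; 3,4,7 taken => place at 1.
830 hashes to 5; slot 5 is free => place at 5.
Table: [∅, 960, 332, 817, 180, 830, ∅, 564, ∅, ∅, ∅]

564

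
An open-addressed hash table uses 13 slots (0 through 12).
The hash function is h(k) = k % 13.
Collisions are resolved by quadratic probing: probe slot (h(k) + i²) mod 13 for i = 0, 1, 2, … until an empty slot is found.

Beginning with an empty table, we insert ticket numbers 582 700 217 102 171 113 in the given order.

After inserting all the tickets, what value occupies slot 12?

582 hashes to 10; slot 10 is free => place at 10.
700 hashes to 11; slot 11 is free => place at 11.
217 hashes to 9; slot 9 is free => place at 9.
102 hashes to 11; 11 taken => place at 12.
171 hashes to 2; slot 2 is free => place at 2.
113 hashes to 9; 9,10 taken => place at 0.
Table: [113, ∅, 171, ∅, ∅, ∅, ∅, ∅, ∅, 217, 582, 700, 102]

102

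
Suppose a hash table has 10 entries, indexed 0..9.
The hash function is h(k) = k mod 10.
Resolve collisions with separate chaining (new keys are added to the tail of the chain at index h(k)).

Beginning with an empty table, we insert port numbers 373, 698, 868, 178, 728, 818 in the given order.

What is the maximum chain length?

5

373 → bucket 3
698 → bucket 8
868 → bucket 8 (collision)
178 → bucket 8 (collision)
728 → bucket 8 (collision)
818 → bucket 8 (collision)
Final buckets:
0: .
1: .
2: .
3: 373
4: .
5: .
6: .
7: .
8: 698 -> 868 -> 178 -> 728 -> 818
9: .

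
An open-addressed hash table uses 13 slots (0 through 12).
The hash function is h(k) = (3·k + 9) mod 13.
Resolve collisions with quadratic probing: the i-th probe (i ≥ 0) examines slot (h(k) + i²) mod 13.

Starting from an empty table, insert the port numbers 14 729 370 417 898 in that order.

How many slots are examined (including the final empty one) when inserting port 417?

14: h=12 → slot 12
729: h=12, probe 12,0 → slot 0
370: h=1 → slot 1
417: h=12, probe 12,0,3 → slot 3
898: h=12, probe 12,0,3,8 → slot 8
Table: [729, 370, ∅, 417, ∅, ∅, ∅, ∅, 898, ∅, ∅, ∅, 14]

3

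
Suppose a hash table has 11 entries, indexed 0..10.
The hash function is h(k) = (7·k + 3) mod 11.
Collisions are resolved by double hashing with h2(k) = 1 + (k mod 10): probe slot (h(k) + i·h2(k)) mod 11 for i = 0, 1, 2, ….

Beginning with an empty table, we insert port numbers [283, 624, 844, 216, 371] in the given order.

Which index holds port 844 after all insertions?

3

283: h=4 -> slot 4
624: h=4, h2=5, probe 4,9 -> slot 9
844: h=4, h2=5, probe 4,9,3 -> slot 3
216: h=8 -> slot 8
371: h=4, h2=2, probe 4,6 -> slot 6
Table: [—, —, —, 844, 283, —, 371, —, 216, 624, —]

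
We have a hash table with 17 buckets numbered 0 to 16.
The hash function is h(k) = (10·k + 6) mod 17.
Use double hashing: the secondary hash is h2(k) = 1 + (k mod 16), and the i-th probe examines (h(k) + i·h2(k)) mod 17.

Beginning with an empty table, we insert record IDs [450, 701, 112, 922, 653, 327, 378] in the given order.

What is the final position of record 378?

0

450 hashes to 1; slot 1 is free → place at 1.
701 hashes to 12; slot 12 is free → place at 12.
112 hashes to 4; slot 4 is free → place at 4.
922 hashes to 12, h2=11; 12 taken → place at 6.
653 hashes to 8; slot 8 is free → place at 8.
327 hashes to 12, h2=8; 12 taken → place at 3.
378 hashes to 12, h2=11; 12,6 taken → place at 0.
Table: [378, 450, ., 327, 112, ., 922, ., 653, ., ., ., 701, ., ., ., .]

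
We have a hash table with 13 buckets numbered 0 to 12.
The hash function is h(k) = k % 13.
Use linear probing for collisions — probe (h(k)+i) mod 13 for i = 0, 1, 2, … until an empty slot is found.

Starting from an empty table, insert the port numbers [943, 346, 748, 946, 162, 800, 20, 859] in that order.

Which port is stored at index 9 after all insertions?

748

943 hashes to 7; slot 7 is free → place at 7.
346 hashes to 8; slot 8 is free → place at 8.
748 hashes to 7; 7,8 taken → place at 9.
946 hashes to 10; slot 10 is free → place at 10.
162 hashes to 6; slot 6 is free → place at 6.
800 hashes to 7; 7,8,9,10 taken → place at 11.
20 hashes to 7; 7,8,9,10,11 taken → place at 12.
859 hashes to 1; slot 1 is free → place at 1.
Table: [∅, 859, ∅, ∅, ∅, ∅, 162, 943, 346, 748, 946, 800, 20]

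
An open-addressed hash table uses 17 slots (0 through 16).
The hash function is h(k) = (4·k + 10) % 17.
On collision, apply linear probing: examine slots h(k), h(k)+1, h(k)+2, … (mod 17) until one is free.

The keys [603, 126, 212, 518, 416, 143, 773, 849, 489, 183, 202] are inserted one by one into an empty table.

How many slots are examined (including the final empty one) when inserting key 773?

603 hashes to 8; slot 8 is free => place at 8.
126 hashes to 4; slot 4 is free => place at 4.
212 hashes to 8; 8 taken => place at 9.
518 hashes to 8; 8,9 taken => place at 10.
416 hashes to 8; 8,9,10 taken => place at 11.
143 hashes to 4; 4 taken => place at 5.
773 hashes to 8; 8,9,10,11 taken => place at 12.
849 hashes to 6; slot 6 is free => place at 6.
489 hashes to 11; 11,12 taken => place at 13.
183 hashes to 11; 11,12,13 taken => place at 14.
202 hashes to 2; slot 2 is free => place at 2.
Table: [., ., 202, ., 126, 143, 849, ., 603, 212, 518, 416, 773, 489, 183, ., .]

5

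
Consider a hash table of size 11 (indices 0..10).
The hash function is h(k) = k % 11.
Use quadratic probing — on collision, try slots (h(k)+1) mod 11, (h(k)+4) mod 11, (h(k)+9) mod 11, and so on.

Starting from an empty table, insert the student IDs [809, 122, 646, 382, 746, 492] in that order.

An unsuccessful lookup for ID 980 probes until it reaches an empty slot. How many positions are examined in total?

3

809: h=6 -> slot 6
122: h=1 -> slot 1
646: h=8 -> slot 8
382: h=8, probe 8,9 -> slot 9
746: h=9, probe 9,10 -> slot 10
492: h=8, probe 8,9,1,6,2 -> slot 2
Table: [-, 122, 492, -, -, -, 809, -, 646, 382, 746]
Lookup 980: h=1, probe 1,2,5 → slot 5 empty, not found.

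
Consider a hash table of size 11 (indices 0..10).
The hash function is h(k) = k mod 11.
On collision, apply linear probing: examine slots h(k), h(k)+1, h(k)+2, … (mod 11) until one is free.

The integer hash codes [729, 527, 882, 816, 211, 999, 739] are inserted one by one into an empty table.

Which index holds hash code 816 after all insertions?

4

729 hashes to 3; slot 3 is free => place at 3.
527 hashes to 10; slot 10 is free => place at 10.
882 hashes to 2; slot 2 is free => place at 2.
816 hashes to 2; 2,3 taken => place at 4.
211 hashes to 2; 2,3,4 taken => place at 5.
999 hashes to 9; slot 9 is free => place at 9.
739 hashes to 2; 2,3,4,5 taken => place at 6.
Table: [-, -, 882, 729, 816, 211, 739, -, -, 999, 527]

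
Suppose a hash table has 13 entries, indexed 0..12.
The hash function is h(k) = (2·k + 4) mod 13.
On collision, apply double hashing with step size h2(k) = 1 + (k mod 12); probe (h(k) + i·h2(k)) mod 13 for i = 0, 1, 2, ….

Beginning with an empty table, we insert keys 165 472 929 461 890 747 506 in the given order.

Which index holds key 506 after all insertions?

165: h=9 => slot 9
472: h=12 => slot 12
929: h=3 => slot 3
461: h=3, h2=6, probe 3,9,2 => slot 2
890: h=3, h2=3, probe 3,6 => slot 6
747: h=3, h2=4, probe 3,7 => slot 7
506: h=2, h2=3, probe 2,5 => slot 5
Table: [—, —, 461, 929, —, 506, 890, 747, —, 165, —, —, 472]

5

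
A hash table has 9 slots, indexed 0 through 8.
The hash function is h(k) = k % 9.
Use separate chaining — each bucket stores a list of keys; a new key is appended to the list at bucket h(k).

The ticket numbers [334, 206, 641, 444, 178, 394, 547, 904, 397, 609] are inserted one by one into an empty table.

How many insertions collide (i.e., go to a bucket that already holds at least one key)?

334 -> bucket 1
206 -> bucket 8
641 -> bucket 2
444 -> bucket 3
178 -> bucket 7
394 -> bucket 7 (collision)
547 -> bucket 7 (collision)
904 -> bucket 4
397 -> bucket 1 (collision)
609 -> bucket 6
Final buckets:
0: —
1: 334 -> 397
2: 641
3: 444
4: 904
5: —
6: 609
7: 178 -> 394 -> 547
8: 206

3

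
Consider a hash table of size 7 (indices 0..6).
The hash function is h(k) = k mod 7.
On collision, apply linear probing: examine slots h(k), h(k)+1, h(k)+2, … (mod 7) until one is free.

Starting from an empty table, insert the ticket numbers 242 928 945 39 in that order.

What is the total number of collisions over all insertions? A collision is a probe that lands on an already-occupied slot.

242 hashes to 4; slot 4 is free → place at 4.
928 hashes to 4; 4 taken → place at 5.
945 hashes to 0; slot 0 is free → place at 0.
39 hashes to 4; 4,5 taken → place at 6.
Table: [945, ., ., ., 242, 928, 39]

3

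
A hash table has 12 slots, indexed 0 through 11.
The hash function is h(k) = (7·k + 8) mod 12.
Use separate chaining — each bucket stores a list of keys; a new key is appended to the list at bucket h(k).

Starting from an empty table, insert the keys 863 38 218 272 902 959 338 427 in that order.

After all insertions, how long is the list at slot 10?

863 -> bucket 1
38 -> bucket 10
218 -> bucket 10 (collision)
272 -> bucket 4
902 -> bucket 10 (collision)
959 -> bucket 1 (collision)
338 -> bucket 10 (collision)
427 -> bucket 9
Final buckets:
0: ∅
1: 863 -> 959
2: ∅
3: ∅
4: 272
5: ∅
6: ∅
7: ∅
8: ∅
9: 427
10: 38 -> 218 -> 902 -> 338
11: ∅

4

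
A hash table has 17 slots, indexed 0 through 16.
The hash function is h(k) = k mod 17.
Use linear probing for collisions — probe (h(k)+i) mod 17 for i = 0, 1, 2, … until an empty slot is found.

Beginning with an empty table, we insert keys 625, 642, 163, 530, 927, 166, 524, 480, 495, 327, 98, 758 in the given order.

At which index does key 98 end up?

Insert 625: h=13, slot 13 empty -> index 13.
Insert 642: h=13, slot 13 occupied -> index 14.
Insert 163: h=10, slot 10 empty -> index 10.
Insert 530: h=3, slot 3 empty -> index 3.
Insert 927: h=9, slot 9 empty -> index 9.
Insert 166: h=13, slots 13,14 occupied -> index 15.
Insert 524: h=14, slots 14,15 occupied -> index 16.
Insert 480: h=4, slot 4 empty -> index 4.
Insert 495: h=2, slot 2 empty -> index 2.
Insert 327: h=4, slot 4 occupied -> index 5.
Insert 98: h=13, slots 13,14,15,16 occupied -> index 0.
Insert 758: h=10, slot 10 occupied -> index 11.
Table: [98, ∅, 495, 530, 480, 327, ∅, ∅, ∅, 927, 163, 758, ∅, 625, 642, 166, 524]

0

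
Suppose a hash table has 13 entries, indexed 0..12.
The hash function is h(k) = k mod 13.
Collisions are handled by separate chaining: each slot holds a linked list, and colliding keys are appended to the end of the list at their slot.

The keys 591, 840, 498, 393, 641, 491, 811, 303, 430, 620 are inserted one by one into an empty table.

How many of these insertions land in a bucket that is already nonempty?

591 → bucket 6
840 → bucket 8
498 → bucket 4
393 → bucket 3
641 → bucket 4 (collision)
491 → bucket 10
811 → bucket 5
303 → bucket 4 (collision)
430 → bucket 1
620 → bucket 9
Final buckets:
0: ∅
1: 430
2: ∅
3: 393
4: 498 -> 641 -> 303
5: 811
6: 591
7: ∅
8: 840
9: 620
10: 491
11: ∅
12: ∅

2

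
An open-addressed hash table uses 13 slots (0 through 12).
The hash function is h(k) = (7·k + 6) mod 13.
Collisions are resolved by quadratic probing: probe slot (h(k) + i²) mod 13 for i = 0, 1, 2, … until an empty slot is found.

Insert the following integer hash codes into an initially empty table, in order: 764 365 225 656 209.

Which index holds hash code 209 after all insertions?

1

Insert 764: h=11, slot 11 empty -> index 11.
Insert 365: h=0, slot 0 empty -> index 0.
Insert 225: h=8, slot 8 empty -> index 8.
Insert 656: h=9, slot 9 empty -> index 9.
Insert 209: h=0, slot 0 occupied -> index 1.
Table: [365, 209, _, _, _, _, _, _, 225, 656, _, 764, _]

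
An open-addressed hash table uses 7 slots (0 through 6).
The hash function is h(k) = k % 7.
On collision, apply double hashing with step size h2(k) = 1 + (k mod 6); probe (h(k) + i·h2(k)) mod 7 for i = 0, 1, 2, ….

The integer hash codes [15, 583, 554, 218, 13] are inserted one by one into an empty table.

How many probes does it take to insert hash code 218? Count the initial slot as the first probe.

3

15 hashes to 1; slot 1 is free → place at 1.
583 hashes to 2; slot 2 is free → place at 2.
554 hashes to 1, h2=3; 1 taken → place at 4.
218 hashes to 1, h2=3; 1,4 taken → place at 0.
13 hashes to 6; slot 6 is free → place at 6.
Table: [218, 15, 583, —, 554, —, 13]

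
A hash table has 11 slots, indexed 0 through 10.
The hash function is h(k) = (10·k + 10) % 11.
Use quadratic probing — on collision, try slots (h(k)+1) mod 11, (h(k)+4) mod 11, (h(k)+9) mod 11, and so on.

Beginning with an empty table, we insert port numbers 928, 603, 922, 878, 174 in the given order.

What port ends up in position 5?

928 hashes to 6; slot 6 is free → place at 6.
603 hashes to 1; slot 1 is free → place at 1.
922 hashes to 1; 1 taken → place at 2.
878 hashes to 1; 1,2 taken → place at 5.
174 hashes to 1; 1,2,5 taken → place at 10.
Table: [∅, 603, 922, ∅, ∅, 878, 928, ∅, ∅, ∅, 174]

878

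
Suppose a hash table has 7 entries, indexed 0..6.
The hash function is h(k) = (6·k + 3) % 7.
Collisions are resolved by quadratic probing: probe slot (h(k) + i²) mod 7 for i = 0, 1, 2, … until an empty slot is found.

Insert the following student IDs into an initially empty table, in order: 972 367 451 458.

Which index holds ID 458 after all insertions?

2

972: h=4 -> slot 4
367: h=0 -> slot 0
451: h=0, probe 0,1 -> slot 1
458: h=0, probe 0,1,4,2 -> slot 2
Table: [367, 451, 458, -, 972, -, -]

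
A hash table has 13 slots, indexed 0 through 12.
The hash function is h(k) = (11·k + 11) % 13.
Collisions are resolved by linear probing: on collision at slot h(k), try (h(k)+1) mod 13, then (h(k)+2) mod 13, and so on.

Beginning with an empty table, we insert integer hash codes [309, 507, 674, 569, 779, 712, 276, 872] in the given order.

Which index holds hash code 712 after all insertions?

309 hashes to 4; slot 4 is free -> place at 4.
507 hashes to 11; slot 11 is free -> place at 11.
674 hashes to 2; slot 2 is free -> place at 2.
569 hashes to 4; 4 taken -> place at 5.
779 hashes to 0; slot 0 is free -> place at 0.
712 hashes to 4; 4,5 taken -> place at 6.
276 hashes to 5; 5,6 taken -> place at 7.
872 hashes to 9; slot 9 is free -> place at 9.
Table: [779, ., 674, ., 309, 569, 712, 276, ., 872, ., 507, .]

6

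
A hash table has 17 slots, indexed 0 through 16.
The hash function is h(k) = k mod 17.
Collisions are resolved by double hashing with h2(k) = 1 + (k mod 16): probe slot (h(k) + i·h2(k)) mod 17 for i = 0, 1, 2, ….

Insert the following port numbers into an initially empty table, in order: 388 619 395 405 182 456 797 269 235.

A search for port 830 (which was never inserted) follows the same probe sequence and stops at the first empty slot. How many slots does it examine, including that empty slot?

388: h=14 => slot 14
619: h=7 => slot 7
395: h=4 => slot 4
405: h=14, h2=6, probe 14,3 => slot 3
182: h=12 => slot 12
456: h=14, h2=9, probe 14,6 => slot 6
797: h=15 => slot 15
269: h=14, h2=14, probe 14,11 => slot 11
235: h=14, h2=12, probe 14,9 => slot 9
Table: [., ., ., 405, 395, ., 456, 619, ., 235, ., 269, 182, ., 388, 797, .]
Lookup 830: h=14, h2=15, probe 14,12,10 → slot 10 empty, not found.

3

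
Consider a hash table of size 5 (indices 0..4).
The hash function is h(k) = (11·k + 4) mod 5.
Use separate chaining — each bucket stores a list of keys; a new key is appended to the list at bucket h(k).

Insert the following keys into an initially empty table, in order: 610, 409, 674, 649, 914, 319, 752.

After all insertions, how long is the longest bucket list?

610 → bucket 4
409 → bucket 3
674 → bucket 3 (collision)
649 → bucket 3 (collision)
914 → bucket 3 (collision)
319 → bucket 3 (collision)
752 → bucket 1
Final buckets:
0: -
1: 752
2: -
3: 409 -> 674 -> 649 -> 914 -> 319
4: 610

5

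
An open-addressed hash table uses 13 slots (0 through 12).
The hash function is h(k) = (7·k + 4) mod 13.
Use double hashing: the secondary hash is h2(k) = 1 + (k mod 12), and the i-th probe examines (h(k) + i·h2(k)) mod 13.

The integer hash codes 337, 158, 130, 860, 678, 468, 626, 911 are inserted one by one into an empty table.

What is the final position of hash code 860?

337: h=10 → slot 10
158: h=5 → slot 5
130: h=4 → slot 4
860: h=5, h2=9, probe 5,1 → slot 1
678: h=5, h2=7, probe 5,12 → slot 12
468: h=4, h2=1, probe 4,5,6 → slot 6
626: h=5, h2=3, probe 5,8 → slot 8
911: h=11 → slot 11
Table: [∅, 860, ∅, ∅, 130, 158, 468, ∅, 626, ∅, 337, 911, 678]

1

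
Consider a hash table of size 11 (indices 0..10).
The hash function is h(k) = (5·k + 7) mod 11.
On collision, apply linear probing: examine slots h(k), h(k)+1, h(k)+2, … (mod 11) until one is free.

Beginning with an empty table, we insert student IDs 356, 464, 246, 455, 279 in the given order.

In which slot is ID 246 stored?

7

356 hashes to 5; slot 5 is free → place at 5.
464 hashes to 6; slot 6 is free → place at 6.
246 hashes to 5; 5,6 taken → place at 7.
455 hashes to 5; 5,6,7 taken → place at 8.
279 hashes to 5; 5,6,7,8 taken → place at 9.
Table: [∅, ∅, ∅, ∅, ∅, 356, 464, 246, 455, 279, ∅]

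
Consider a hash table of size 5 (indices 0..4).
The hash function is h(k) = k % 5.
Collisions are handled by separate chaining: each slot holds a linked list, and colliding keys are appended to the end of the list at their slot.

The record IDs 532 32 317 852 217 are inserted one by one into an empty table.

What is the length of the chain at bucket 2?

5

Insert 532: h=2, bucket 2 empty → new chain.
Insert 32: h=2, bucket 2 nonempty → append to chain.
Insert 317: h=2, bucket 2 nonempty → append to chain.
Insert 852: h=2, bucket 2 nonempty → append to chain.
Insert 217: h=2, bucket 2 nonempty → append to chain.
Final buckets:
0: ∅
1: ∅
2: 532 -> 32 -> 317 -> 852 -> 217
3: ∅
4: ∅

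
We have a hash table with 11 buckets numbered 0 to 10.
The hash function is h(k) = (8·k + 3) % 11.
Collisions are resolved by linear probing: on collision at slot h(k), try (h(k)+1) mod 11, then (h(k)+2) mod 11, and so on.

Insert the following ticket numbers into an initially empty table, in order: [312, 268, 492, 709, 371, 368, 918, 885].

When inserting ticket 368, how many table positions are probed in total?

312: h=2 → slot 2
268: h=2, probe 2,3 → slot 3
492: h=1 → slot 1
709: h=10 → slot 10
371: h=1, probe 1,2,3,4 → slot 4
368: h=10, probe 10,0 → slot 0
918: h=10, probe 10,0,1,2,3,4,5 → slot 5
885: h=10, probe 10,0,1,2,3,4,5,6 → slot 6
Table: [368, 492, 312, 268, 371, 918, 885, -, -, -, 709]

2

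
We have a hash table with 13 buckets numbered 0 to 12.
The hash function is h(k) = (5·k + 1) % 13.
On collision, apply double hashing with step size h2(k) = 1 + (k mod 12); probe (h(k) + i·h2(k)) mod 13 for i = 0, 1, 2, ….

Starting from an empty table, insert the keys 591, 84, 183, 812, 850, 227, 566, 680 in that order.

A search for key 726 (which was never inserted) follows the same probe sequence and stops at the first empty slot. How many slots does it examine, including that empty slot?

2

591: h=5 => slot 5
84: h=5, h2=1, probe 5,6 => slot 6
183: h=6, h2=4, probe 6,10 => slot 10
812: h=5, h2=9, probe 5,1 => slot 1
850: h=0 => slot 0
227: h=5, h2=12, probe 5,4 => slot 4
566: h=10, h2=3, probe 10,0,3 => slot 3
680: h=8 => slot 8
Table: [850, 812, _, 566, 227, 591, 84, _, 680, _, 183, _, _]
Lookup 726: h=4, h2=7, probe 4,11 → slot 11 empty, not found.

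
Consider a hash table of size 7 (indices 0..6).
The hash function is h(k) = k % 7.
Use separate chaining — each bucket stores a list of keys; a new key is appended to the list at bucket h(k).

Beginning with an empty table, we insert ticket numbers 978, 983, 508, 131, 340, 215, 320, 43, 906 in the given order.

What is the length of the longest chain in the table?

4

978 → bucket 5
983 → bucket 3
508 → bucket 4
131 → bucket 5 (collision)
340 → bucket 4 (collision)
215 → bucket 5 (collision)
320 → bucket 5 (collision)
43 → bucket 1
906 → bucket 3 (collision)
Final buckets:
0: —
1: 43
2: —
3: 983 -> 906
4: 508 -> 340
5: 978 -> 131 -> 215 -> 320
6: —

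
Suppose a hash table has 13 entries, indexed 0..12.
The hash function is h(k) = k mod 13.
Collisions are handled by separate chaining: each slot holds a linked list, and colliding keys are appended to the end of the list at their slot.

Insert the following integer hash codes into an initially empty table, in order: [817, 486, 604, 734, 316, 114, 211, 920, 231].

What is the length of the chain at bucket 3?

817 → bucket 11
486 → bucket 5
604 → bucket 6
734 → bucket 6 (collision)
316 → bucket 4
114 → bucket 10
211 → bucket 3
920 → bucket 10 (collision)
231 → bucket 10 (collision)
Final buckets:
0: _
1: _
2: _
3: 211
4: 316
5: 486
6: 604 -> 734
7: _
8: _
9: _
10: 114 -> 920 -> 231
11: 817
12: _

1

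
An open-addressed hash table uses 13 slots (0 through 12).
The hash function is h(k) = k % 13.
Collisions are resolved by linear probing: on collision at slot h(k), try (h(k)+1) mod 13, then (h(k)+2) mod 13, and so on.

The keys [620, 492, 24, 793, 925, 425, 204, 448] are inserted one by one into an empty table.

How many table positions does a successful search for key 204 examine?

6

620: h=9 -> slot 9
492: h=11 -> slot 11
24: h=11, probe 11,12 -> slot 12
793: h=0 -> slot 0
925: h=2 -> slot 2
425: h=9, probe 9,10 -> slot 10
204: h=9, probe 9,10,11,12,0,1 -> slot 1
448: h=6 -> slot 6
Table: [793, 204, 925, -, -, -, 448, -, -, 620, 425, 492, 24]
Lookup 204: h=9, probe 9,10,11,12,0,1 → found at 1.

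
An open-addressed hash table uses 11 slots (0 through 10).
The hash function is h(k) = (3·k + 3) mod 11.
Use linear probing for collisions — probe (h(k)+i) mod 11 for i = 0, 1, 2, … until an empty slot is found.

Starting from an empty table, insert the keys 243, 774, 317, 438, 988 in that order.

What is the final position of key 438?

9

Insert 243: h=6, slot 6 empty → index 6.
Insert 774: h=4, slot 4 empty → index 4.
Insert 317: h=8, slot 8 empty → index 8.
Insert 438: h=8, slot 8 occupied → index 9.
Insert 988: h=8, slots 8,9 occupied → index 10.
Table: [., ., ., ., 774, ., 243, ., 317, 438, 988]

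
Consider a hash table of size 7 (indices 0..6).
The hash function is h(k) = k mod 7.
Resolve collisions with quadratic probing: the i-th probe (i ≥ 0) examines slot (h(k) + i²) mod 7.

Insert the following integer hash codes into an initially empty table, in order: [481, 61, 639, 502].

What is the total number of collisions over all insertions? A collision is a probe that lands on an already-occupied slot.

481: h=5 -> slot 5
61: h=5, probe 5,6 -> slot 6
639: h=2 -> slot 2
502: h=5, probe 5,6,2,0 -> slot 0
Table: [502, —, 639, —, —, 481, 61]

4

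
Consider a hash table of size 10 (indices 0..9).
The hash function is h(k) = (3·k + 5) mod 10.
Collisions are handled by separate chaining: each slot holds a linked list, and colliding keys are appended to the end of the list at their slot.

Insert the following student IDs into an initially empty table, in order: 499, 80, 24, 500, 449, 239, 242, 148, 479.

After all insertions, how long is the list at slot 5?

Insert 499: h=2, bucket 2 empty -> new chain.
Insert 80: h=5, bucket 5 empty -> new chain.
Insert 24: h=7, bucket 7 empty -> new chain.
Insert 500: h=5, bucket 5 nonempty -> append to chain.
Insert 449: h=2, bucket 2 nonempty -> append to chain.
Insert 239: h=2, bucket 2 nonempty -> append to chain.
Insert 242: h=1, bucket 1 empty -> new chain.
Insert 148: h=9, bucket 9 empty -> new chain.
Insert 479: h=2, bucket 2 nonempty -> append to chain.
Final buckets:
0: _
1: 242
2: 499 -> 449 -> 239 -> 479
3: _
4: _
5: 80 -> 500
6: _
7: 24
8: _
9: 148

2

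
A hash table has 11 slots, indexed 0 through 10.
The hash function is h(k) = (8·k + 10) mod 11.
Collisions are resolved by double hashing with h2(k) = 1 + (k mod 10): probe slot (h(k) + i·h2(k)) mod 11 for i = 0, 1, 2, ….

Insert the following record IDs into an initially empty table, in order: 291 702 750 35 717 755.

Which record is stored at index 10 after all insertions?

291: h=6 -> slot 6
702: h=5 -> slot 5
750: h=4 -> slot 4
35: h=4, h2=6, probe 4,10 -> slot 10
717: h=4, h2=8, probe 4,1 -> slot 1
755: h=0 -> slot 0
Table: [755, 717, -, -, 750, 702, 291, -, -, -, 35]

35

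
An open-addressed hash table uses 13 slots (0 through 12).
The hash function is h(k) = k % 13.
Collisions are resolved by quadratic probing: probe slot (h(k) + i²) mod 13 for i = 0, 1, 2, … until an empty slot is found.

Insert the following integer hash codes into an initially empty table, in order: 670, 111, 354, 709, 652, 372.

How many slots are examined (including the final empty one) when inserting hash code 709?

670: h=7 → slot 7
111: h=7, probe 7,8 → slot 8
354: h=3 → slot 3
709: h=7, probe 7,8,11 → slot 11
652: h=2 → slot 2
372: h=8, probe 8,9 → slot 9
Table: [_, _, 652, 354, _, _, _, 670, 111, 372, _, 709, _]

3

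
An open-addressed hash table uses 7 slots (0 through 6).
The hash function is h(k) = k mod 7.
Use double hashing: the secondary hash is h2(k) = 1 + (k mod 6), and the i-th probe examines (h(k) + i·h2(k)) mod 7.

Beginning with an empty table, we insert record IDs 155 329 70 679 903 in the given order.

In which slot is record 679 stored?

Insert 155: h=1, slot 1 empty => index 1.
Insert 329: h=0, slot 0 empty => index 0.
Insert 70: h=0, h2=5, slot 0 occupied => index 5.
Insert 679: h=0, h2=2, slot 0 occupied => index 2.
Insert 903: h=0, h2=4, slot 0 occupied => index 4.
Table: [329, 155, 679, ., 903, 70, .]

2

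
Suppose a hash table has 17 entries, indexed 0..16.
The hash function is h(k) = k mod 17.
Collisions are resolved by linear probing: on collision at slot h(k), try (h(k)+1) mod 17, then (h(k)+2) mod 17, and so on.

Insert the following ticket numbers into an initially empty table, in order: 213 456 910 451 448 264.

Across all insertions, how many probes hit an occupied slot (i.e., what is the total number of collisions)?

6

213 hashes to 9; slot 9 is free -> place at 9.
456 hashes to 14; slot 14 is free -> place at 14.
910 hashes to 9; 9 taken -> place at 10.
451 hashes to 9; 9,10 taken -> place at 11.
448 hashes to 6; slot 6 is free -> place at 6.
264 hashes to 9; 9,10,11 taken -> place at 12.
Table: [∅, ∅, ∅, ∅, ∅, ∅, 448, ∅, ∅, 213, 910, 451, 264, ∅, 456, ∅, ∅]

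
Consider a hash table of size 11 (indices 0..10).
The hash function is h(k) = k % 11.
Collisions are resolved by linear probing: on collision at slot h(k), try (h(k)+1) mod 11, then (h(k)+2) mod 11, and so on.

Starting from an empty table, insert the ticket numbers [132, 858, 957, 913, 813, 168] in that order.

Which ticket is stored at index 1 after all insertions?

Insert 132: h=0, slot 0 empty -> index 0.
Insert 858: h=0, slot 0 occupied -> index 1.
Insert 957: h=0, slots 0,1 occupied -> index 2.
Insert 913: h=0, slots 0,1,2 occupied -> index 3.
Insert 813: h=10, slot 10 empty -> index 10.
Insert 168: h=3, slot 3 occupied -> index 4.
Table: [132, 858, 957, 913, 168, _, _, _, _, _, 813]

858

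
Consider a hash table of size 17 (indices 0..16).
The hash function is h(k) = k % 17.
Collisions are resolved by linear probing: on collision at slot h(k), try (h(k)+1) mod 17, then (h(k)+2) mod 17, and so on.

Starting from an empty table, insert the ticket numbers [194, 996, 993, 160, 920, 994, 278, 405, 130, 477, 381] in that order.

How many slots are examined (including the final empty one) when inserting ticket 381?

7

194 hashes to 7; slot 7 is free -> place at 7.
996 hashes to 10; slot 10 is free -> place at 10.
993 hashes to 7; 7 taken -> place at 8.
160 hashes to 7; 7,8 taken -> place at 9.
920 hashes to 2; slot 2 is free -> place at 2.
994 hashes to 8; 8,9,10 taken -> place at 11.
278 hashes to 6; slot 6 is free -> place at 6.
405 hashes to 14; slot 14 is free -> place at 14.
130 hashes to 11; 11 taken -> place at 12.
477 hashes to 1; slot 1 is free -> place at 1.
381 hashes to 7; 7,8,9,10,11,12 taken -> place at 13.
Table: [—, 477, 920, —, —, —, 278, 194, 993, 160, 996, 994, 130, 381, 405, —, —]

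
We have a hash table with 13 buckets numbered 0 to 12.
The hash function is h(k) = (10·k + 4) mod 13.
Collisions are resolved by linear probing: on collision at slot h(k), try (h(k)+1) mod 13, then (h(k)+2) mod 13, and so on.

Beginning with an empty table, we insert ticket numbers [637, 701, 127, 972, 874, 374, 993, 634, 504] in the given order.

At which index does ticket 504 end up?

6

637: h=4 -> slot 4
701: h=7 -> slot 7
127: h=0 -> slot 0
972: h=0, probe 0,1 -> slot 1
874: h=8 -> slot 8
374: h=0, probe 0,1,2 -> slot 2
993: h=2, probe 2,3 -> slot 3
634: h=0, probe 0,1,2,3,4,5 -> slot 5
504: h=0, probe 0,1,2,3,4,5,6 -> slot 6
Table: [127, 972, 374, 993, 637, 634, 504, 701, 874, —, —, —, —]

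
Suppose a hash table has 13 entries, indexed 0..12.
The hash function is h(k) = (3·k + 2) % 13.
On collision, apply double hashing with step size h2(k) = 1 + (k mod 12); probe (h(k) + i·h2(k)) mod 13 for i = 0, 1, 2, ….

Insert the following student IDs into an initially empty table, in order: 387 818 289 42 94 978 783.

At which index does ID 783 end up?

2

387 hashes to 6; slot 6 is free => place at 6.
818 hashes to 12; slot 12 is free => place at 12.
289 hashes to 11; slot 11 is free => place at 11.
42 hashes to 11, h2=7; 11 taken => place at 5.
94 hashes to 11, h2=11; 11 taken => place at 9.
978 hashes to 11, h2=7; 11,5,12,6 taken => place at 0.
783 hashes to 11, h2=4; 11 taken => place at 2.
Table: [978, ., 783, ., ., 42, 387, ., ., 94, ., 289, 818]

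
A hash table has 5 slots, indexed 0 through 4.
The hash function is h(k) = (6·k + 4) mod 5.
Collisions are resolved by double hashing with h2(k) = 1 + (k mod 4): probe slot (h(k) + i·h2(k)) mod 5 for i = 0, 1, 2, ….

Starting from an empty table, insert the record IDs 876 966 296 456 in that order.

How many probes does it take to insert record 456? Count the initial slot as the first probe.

876: h=0 => slot 0
966: h=0, h2=3, probe 0,3 => slot 3
296: h=0, h2=1, probe 0,1 => slot 1
456: h=0, h2=1, probe 0,1,2 => slot 2
Table: [876, 296, 456, 966, —]

3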